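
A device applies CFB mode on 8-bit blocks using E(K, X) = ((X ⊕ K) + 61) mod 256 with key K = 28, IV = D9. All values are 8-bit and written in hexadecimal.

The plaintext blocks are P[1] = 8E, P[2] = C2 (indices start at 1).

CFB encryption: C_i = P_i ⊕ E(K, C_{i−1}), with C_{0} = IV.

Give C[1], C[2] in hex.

C[1] = DC, C[2] = 97

C[1]: E(K, D9) = 52; 8E ⊕ 52 = DC.
C[2]: E(K, DC) = 55; C2 ⊕ 55 = 97.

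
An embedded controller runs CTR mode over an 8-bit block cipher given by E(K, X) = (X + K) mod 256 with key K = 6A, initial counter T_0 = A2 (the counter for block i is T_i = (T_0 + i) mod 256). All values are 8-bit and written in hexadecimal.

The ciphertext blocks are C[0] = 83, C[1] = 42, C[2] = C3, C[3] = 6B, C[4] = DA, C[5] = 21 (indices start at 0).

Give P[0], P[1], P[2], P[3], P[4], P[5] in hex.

P[0] = 8F, P[1] = 4F, P[2] = CD, P[3] = 64, P[4] = CA, P[5] = 30

CTR decryption: S_i = E(K, T_i) where T_i is the counter for block i; P_i = C_i ⊕ S_i.
P[0]: T = A2, S = E(K, T) = 0C; 83 ⊕ 0C = 8F.
P[1]: T = A3, S = E(K, T) = 0D; 42 ⊕ 0D = 4F.
P[2]: T = A4, S = E(K, T) = 0E; C3 ⊕ 0E = CD.
P[3]: T = A5, S = E(K, T) = 0F; 6B ⊕ 0F = 64.
P[4]: T = A6, S = E(K, T) = 10; DA ⊕ 10 = CA.
P[5]: T = A7, S = E(K, T) = 11; 21 ⊕ 11 = 30.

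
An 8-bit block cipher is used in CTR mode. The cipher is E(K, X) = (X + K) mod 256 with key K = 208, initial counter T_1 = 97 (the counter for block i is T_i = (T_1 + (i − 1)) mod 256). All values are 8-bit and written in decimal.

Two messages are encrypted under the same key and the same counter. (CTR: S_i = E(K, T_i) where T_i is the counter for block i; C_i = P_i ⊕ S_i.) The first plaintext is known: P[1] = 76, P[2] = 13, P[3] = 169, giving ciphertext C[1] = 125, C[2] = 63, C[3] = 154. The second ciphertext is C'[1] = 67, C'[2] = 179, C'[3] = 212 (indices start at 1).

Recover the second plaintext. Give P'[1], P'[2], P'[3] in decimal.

P'[1] = 114, P'[2] = 129, P'[3] = 231

In CTR with a reused counter, both messages share the same keystream S_i, so C_i ⊕ C'_i = P_i ⊕ P'_i and thus P'_i = P_i ⊕ C_i ⊕ C'_i.
P'[1]: 76 ⊕ 125 ⊕ 67 = 114.
P'[2]: 13 ⊕ 63 ⊕ 179 = 129.
P'[3]: 169 ⊕ 154 ⊕ 212 = 231.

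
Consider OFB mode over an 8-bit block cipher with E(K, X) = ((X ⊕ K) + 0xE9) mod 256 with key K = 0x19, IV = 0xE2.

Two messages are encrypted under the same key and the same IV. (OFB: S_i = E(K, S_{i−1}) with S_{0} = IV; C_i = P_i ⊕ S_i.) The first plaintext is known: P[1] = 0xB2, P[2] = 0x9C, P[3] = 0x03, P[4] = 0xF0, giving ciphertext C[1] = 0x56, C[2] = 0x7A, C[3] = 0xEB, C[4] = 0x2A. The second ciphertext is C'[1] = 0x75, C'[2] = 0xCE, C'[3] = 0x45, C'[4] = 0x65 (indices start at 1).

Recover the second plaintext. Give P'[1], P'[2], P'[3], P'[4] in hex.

P'[1] = 0x91, P'[2] = 0x28, P'[3] = 0xAD, P'[4] = 0xBF

In OFB with a reused IV, both messages share the same keystream S_i, so C_i ⊕ C'_i = P_i ⊕ P'_i and thus P'_i = P_i ⊕ C_i ⊕ C'_i.
P'[1]: 0xB2 ⊕ 0x56 ⊕ 0x75 = 0x91.
P'[2]: 0x9C ⊕ 0x7A ⊕ 0xCE = 0x28.
P'[3]: 0x03 ⊕ 0xEB ⊕ 0x45 = 0xAD.
P'[4]: 0xF0 ⊕ 0x2A ⊕ 0x65 = 0xBF.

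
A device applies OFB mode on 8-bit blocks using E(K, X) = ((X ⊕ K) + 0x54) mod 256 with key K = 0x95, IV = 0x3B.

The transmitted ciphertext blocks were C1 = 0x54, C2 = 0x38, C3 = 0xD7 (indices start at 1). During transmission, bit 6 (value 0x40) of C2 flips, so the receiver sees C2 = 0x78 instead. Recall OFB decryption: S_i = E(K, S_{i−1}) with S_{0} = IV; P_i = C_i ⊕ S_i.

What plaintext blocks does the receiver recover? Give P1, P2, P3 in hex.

Only C2 changed, to 0x78. In OFB, a change in C_i flips the same bit in P_i only; the keystream is unaffected. Decrypting the received ciphertext:
P1: S = E(K, 0x3B) = 0x02; 0x54 ⊕ 0x02 = 0x56.
P2: S = E(K, 0x02) = 0xEB; 0x78 ⊕ 0xEB = 0x93.
P3: S = E(K, 0xEB) = 0xD2; 0xD7 ⊕ 0xD2 = 0x05.
Blocks that differ from the original plaintext: P2.

P1 = 0x56, P2 = 0x93, P3 = 0x05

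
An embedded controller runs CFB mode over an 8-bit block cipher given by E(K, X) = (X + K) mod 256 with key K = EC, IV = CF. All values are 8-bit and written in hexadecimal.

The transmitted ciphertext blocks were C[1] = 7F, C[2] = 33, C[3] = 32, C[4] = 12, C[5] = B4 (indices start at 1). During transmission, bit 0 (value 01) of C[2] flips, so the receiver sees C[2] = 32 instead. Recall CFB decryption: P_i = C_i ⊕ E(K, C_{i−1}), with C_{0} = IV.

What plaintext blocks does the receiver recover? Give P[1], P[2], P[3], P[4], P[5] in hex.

P[1] = C4, P[2] = 59, P[3] = 2C, P[4] = 0C, P[5] = 4A

Only C[2] changed, to 32. In CFB, a change in C_i flips the same bit in P_i and garbles P_{i+1}. Decrypting the received ciphertext:
P[1]: E(K, CF) = BB; 7F ⊕ BB = C4.
P[2]: E(K, 7F) = 6B; 32 ⊕ 6B = 59.
P[3]: E(K, 32) = 1E; 32 ⊕ 1E = 2C.
P[4]: E(K, 32) = 1E; 12 ⊕ 1E = 0C.
P[5]: E(K, 12) = FE; B4 ⊕ FE = 4A.
Blocks that differ from the original plaintext: P[2], P[3].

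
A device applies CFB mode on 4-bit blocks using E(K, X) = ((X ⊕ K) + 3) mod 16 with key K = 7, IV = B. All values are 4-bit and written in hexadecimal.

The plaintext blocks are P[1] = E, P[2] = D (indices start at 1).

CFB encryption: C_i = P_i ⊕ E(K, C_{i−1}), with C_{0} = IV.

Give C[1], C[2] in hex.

C[1]: E(K, B) = F; E ⊕ F = 1.
C[2]: E(K, 1) = 9; D ⊕ 9 = 4.

C[1] = 1, C[2] = 4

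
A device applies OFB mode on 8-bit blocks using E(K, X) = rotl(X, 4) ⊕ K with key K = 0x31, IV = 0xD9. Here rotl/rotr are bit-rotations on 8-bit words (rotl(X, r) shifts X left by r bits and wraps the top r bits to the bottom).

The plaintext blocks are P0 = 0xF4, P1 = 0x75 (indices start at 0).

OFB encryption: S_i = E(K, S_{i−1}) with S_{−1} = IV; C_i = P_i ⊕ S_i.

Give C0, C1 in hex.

C0 = 0x58, C1 = 0x8E

C0: S = E(K, 0xD9) = 0xAC; 0xF4 ⊕ 0xAC = 0x58.
C1: S = E(K, 0xAC) = 0xFB; 0x75 ⊕ 0xFB = 0x8E.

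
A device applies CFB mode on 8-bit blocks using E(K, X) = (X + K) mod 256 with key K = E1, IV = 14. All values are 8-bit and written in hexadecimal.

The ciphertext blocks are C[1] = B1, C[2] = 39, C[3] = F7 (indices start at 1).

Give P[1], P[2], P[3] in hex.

P[1] = 44, P[2] = AB, P[3] = ED

CFB decryption: P_i = C_i ⊕ E(K, C_{i−1}), with C_{0} = IV.
P[1]: E(K, 14) = F5; B1 ⊕ F5 = 44.
P[2]: E(K, B1) = 92; 39 ⊕ 92 = AB.
P[3]: E(K, 39) = 1A; F7 ⊕ 1A = ED.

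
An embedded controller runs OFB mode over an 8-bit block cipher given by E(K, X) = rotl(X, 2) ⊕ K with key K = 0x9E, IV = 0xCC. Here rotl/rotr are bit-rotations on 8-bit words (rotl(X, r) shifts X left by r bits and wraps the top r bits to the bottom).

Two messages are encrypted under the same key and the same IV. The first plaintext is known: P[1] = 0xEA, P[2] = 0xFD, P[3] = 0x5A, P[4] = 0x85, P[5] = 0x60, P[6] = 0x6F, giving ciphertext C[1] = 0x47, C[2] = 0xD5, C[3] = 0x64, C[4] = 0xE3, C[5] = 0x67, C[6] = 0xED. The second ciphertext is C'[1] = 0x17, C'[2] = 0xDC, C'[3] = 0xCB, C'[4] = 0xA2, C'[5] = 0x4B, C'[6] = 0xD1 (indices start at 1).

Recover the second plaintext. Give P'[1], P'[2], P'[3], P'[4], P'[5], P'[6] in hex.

In OFB with a reused IV, both messages share the same keystream S_i, so C_i ⊕ C'_i = P_i ⊕ P'_i and thus P'_i = P_i ⊕ C_i ⊕ C'_i.
P'[1]: 0xEA ⊕ 0x47 ⊕ 0x17 = 0xBA.
P'[2]: 0xFD ⊕ 0xD5 ⊕ 0xDC = 0xF4.
P'[3]: 0x5A ⊕ 0x64 ⊕ 0xCB = 0xF5.
P'[4]: 0x85 ⊕ 0xE3 ⊕ 0xA2 = 0xC4.
P'[5]: 0x60 ⊕ 0x67 ⊕ 0x4B = 0x4C.
P'[6]: 0x6F ⊕ 0xED ⊕ 0xD1 = 0x53.

P'[1] = 0xBA, P'[2] = 0xF4, P'[3] = 0xF5, P'[4] = 0xC4, P'[5] = 0x4C, P'[6] = 0x53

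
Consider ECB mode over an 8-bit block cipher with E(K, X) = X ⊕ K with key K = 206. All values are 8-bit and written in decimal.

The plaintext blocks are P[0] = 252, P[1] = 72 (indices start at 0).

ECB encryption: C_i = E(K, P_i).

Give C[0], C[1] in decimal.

C[0]: E(K, 252) = 50.
C[1]: E(K, 72) = 134.

C[0] = 50, C[1] = 134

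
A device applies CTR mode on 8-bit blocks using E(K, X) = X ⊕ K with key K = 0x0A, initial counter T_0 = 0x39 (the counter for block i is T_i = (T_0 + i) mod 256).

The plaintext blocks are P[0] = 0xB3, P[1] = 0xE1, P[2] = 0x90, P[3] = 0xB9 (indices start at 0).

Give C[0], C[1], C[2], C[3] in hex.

CTR encryption: S_i = E(K, T_i) where T_i is the counter for block i; C_i = P_i ⊕ S_i.
C[0]: T = 0x39, S = E(K, T) = 0x33; 0xB3 ⊕ 0x33 = 0x80.
C[1]: T = 0x3A, S = E(K, T) = 0x30; 0xE1 ⊕ 0x30 = 0xD1.
C[2]: T = 0x3B, S = E(K, T) = 0x31; 0x90 ⊕ 0x31 = 0xA1.
C[3]: T = 0x3C, S = E(K, T) = 0x36; 0xB9 ⊕ 0x36 = 0x8F.

C[0] = 0x80, C[1] = 0xD1, C[2] = 0xA1, C[3] = 0x8F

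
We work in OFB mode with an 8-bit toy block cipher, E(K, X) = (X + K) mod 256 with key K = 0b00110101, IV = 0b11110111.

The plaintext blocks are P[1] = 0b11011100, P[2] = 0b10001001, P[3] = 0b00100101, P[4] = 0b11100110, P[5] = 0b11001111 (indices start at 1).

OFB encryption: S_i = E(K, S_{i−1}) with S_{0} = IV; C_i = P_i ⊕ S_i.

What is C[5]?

C[5] = 0b11001111

C[1]: S = E(K, 0b11110111) = 0b00101100; 0b11011100 ⊕ 0b00101100 = 0b11110000.
C[2]: S = E(K, 0b00101100) = 0b01100001; 0b10001001 ⊕ 0b01100001 = 0b11101000.
C[3]: S = E(K, 0b01100001) = 0b10010110; 0b00100101 ⊕ 0b10010110 = 0b10110011.
C[4]: S = E(K, 0b10010110) = 0b11001011; 0b11100110 ⊕ 0b11001011 = 0b00101101.
C[5]: S = E(K, 0b11001011) = 0b00000000; 0b11001111 ⊕ 0b00000000 = 0b11001111.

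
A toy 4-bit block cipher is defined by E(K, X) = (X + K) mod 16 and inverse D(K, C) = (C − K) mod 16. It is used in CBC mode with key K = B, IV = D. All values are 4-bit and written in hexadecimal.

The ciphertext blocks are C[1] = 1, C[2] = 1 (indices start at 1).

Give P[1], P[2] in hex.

P[1] = B, P[2] = 7

CBC decryption: P_i = D(K, C_i) ⊕ C_{i−1}, with C_{0} = IV.
P[1]: D(K, 1) = 6; 6 ⊕ D = B.
P[2]: D(K, 1) = 6; 6 ⊕ 1 = 7.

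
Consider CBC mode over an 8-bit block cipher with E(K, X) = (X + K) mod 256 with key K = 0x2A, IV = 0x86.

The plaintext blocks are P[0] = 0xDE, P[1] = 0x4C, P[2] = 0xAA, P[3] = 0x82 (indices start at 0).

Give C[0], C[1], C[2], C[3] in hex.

CBC encryption: C_i = E(K, P_i ⊕ C_{i−1}), with C_{−1} = IV.
C[0]: P[0] ⊕ 0x86 = 0x58; E(K, 0x58) = 0x82.
C[1]: P[1] ⊕ 0x82 = 0xCE; E(K, 0xCE) = 0xF8.
C[2]: P[2] ⊕ 0xF8 = 0x52; E(K, 0x52) = 0x7C.
C[3]: P[3] ⊕ 0x7C = 0xFE; E(K, 0xFE) = 0x28.

C[0] = 0x82, C[1] = 0xF8, C[2] = 0x7C, C[3] = 0x28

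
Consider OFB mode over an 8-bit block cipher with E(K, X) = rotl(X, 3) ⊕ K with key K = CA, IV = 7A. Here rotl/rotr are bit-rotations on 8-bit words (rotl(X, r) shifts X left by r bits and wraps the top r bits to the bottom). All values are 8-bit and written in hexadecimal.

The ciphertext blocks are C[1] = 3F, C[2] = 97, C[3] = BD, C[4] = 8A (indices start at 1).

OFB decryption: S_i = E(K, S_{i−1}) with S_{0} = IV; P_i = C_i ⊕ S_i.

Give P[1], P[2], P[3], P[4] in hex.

P[1]: S = E(K, 7A) = 19; 3F ⊕ 19 = 26.
P[2]: S = E(K, 19) = 02; 97 ⊕ 02 = 95.
P[3]: S = E(K, 02) = DA; BD ⊕ DA = 67.
P[4]: S = E(K, DA) = 1C; 8A ⊕ 1C = 96.

P[1] = 26, P[2] = 95, P[3] = 67, P[4] = 96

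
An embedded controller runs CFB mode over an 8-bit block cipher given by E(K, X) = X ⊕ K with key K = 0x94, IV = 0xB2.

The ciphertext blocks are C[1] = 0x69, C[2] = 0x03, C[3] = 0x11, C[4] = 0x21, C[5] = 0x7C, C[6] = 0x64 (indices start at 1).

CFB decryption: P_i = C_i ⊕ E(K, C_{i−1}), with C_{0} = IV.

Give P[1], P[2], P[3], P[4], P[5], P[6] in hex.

P[1] = 0x4F, P[2] = 0xFE, P[3] = 0x86, P[4] = 0xA4, P[5] = 0xC9, P[6] = 0x8C

P[1]: E(K, 0xB2) = 0x26; 0x69 ⊕ 0x26 = 0x4F.
P[2]: E(K, 0x69) = 0xFD; 0x03 ⊕ 0xFD = 0xFE.
P[3]: E(K, 0x03) = 0x97; 0x11 ⊕ 0x97 = 0x86.
P[4]: E(K, 0x11) = 0x85; 0x21 ⊕ 0x85 = 0xA4.
P[5]: E(K, 0x21) = 0xB5; 0x7C ⊕ 0xB5 = 0xC9.
P[6]: E(K, 0x7C) = 0xE8; 0x64 ⊕ 0xE8 = 0x8C.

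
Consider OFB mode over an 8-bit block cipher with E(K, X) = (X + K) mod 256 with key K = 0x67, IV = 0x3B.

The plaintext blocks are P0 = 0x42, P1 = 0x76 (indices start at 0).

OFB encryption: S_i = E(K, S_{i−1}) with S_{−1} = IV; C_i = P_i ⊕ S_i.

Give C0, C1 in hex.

C0: S = E(K, 0x3B) = 0xA2; 0x42 ⊕ 0xA2 = 0xE0.
C1: S = E(K, 0xA2) = 0x09; 0x76 ⊕ 0x09 = 0x7F.

C0 = 0xE0, C1 = 0x7F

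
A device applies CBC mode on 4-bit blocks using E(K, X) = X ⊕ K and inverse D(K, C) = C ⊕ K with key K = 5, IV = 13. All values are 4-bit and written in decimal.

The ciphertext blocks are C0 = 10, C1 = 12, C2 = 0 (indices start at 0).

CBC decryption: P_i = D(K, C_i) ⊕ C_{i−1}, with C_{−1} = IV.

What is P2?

P2 = 9

P2: D(K, 0) = 5; 5 ⊕ 12 = 9.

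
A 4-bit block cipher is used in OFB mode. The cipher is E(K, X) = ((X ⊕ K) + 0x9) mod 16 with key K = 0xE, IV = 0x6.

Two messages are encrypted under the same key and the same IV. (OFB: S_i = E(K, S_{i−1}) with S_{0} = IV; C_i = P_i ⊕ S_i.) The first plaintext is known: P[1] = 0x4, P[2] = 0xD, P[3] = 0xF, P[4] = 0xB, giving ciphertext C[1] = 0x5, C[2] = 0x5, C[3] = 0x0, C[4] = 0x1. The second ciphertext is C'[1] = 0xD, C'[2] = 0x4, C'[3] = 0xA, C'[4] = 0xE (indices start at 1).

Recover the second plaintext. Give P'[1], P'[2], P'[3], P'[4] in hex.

In OFB with a reused IV, both messages share the same keystream S_i, so C_i ⊕ C'_i = P_i ⊕ P'_i and thus P'_i = P_i ⊕ C_i ⊕ C'_i.
P'[1]: 0x4 ⊕ 0x5 ⊕ 0xD = 0xC.
P'[2]: 0xD ⊕ 0x5 ⊕ 0x4 = 0xC.
P'[3]: 0xF ⊕ 0x0 ⊕ 0xA = 0x5.
P'[4]: 0xB ⊕ 0x1 ⊕ 0xE = 0x4.

P'[1] = 0xC, P'[2] = 0xC, P'[3] = 0x5, P'[4] = 0x4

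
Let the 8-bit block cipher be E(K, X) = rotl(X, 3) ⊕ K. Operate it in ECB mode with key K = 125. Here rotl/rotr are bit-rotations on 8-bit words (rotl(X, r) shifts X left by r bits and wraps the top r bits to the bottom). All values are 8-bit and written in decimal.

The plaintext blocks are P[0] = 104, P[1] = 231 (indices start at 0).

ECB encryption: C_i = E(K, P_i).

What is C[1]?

C[1]: E(K, 231) = 66.

C[1] = 66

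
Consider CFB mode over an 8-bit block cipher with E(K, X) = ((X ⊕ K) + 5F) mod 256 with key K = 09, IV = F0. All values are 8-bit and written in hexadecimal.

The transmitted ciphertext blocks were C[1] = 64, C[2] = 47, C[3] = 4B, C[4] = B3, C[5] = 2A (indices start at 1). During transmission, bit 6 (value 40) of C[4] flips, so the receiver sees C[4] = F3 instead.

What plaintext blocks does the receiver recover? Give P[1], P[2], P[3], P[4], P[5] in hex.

CFB decryption: P_i = C_i ⊕ E(K, C_{i−1}), with C_{0} = IV.
Only C[4] changed, to F3. In CFB, a change in C_i flips the same bit in P_i and garbles P_{i+1}. Decrypting the received ciphertext:
P[1]: E(K, F0) = 58; 64 ⊕ 58 = 3C.
P[2]: E(K, 64) = CC; 47 ⊕ CC = 8B.
P[3]: E(K, 47) = AD; 4B ⊕ AD = E6.
P[4]: E(K, 4B) = A1; F3 ⊕ A1 = 52.
P[5]: E(K, F3) = 59; 2A ⊕ 59 = 73.
Blocks that differ from the original plaintext: P[4], P[5].

P[1] = 3C, P[2] = 8B, P[3] = E6, P[4] = 52, P[5] = 73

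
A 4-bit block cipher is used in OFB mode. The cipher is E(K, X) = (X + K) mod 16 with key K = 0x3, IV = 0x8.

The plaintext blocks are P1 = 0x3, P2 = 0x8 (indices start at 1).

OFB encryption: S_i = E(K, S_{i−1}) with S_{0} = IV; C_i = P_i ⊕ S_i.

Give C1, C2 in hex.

C1: S = E(K, 0x8) = 0xB; 0x3 ⊕ 0xB = 0x8.
C2: S = E(K, 0xB) = 0xE; 0x8 ⊕ 0xE = 0x6.

C1 = 0x8, C2 = 0x6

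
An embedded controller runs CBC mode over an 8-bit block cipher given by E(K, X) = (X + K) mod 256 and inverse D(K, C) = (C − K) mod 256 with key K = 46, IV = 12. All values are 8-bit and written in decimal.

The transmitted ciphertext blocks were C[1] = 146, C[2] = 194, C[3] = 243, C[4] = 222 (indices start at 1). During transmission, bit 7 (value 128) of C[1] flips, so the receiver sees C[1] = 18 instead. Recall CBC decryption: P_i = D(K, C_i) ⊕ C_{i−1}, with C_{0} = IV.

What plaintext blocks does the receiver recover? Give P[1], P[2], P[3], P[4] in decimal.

P[1] = 232, P[2] = 134, P[3] = 7, P[4] = 67

Only C[1] changed, to 18. In CBC, a change in C_i garbles P_i and flips the same bit in P_{i+1}. Decrypting the received ciphertext:
P[1]: D(K, 18) = 228; 228 ⊕ 12 = 232.
P[2]: D(K, 194) = 148; 148 ⊕ 18 = 134.
P[3]: D(K, 243) = 197; 197 ⊕ 194 = 7.
P[4]: D(K, 222) = 176; 176 ⊕ 243 = 67.
Blocks that differ from the original plaintext: P[1], P[2].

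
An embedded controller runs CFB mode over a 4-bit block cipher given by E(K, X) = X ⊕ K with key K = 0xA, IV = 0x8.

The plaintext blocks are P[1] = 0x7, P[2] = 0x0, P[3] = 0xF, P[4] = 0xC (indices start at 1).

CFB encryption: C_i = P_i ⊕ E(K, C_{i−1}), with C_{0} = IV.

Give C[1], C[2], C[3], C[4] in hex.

C[1] = 0x5, C[2] = 0xF, C[3] = 0xA, C[4] = 0xC

C[1]: E(K, 0x8) = 0x2; 0x7 ⊕ 0x2 = 0x5.
C[2]: E(K, 0x5) = 0xF; 0x0 ⊕ 0xF = 0xF.
C[3]: E(K, 0xF) = 0x5; 0xF ⊕ 0x5 = 0xA.
C[4]: E(K, 0xA) = 0x0; 0xC ⊕ 0x0 = 0xC.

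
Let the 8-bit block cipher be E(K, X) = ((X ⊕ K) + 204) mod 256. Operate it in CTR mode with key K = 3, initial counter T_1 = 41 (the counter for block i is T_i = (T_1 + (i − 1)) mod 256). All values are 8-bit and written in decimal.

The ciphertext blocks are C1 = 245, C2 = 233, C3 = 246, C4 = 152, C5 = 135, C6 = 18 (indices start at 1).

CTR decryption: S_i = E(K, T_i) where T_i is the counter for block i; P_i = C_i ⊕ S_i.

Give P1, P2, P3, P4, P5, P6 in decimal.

P1 = 3, P2 = 28, P3 = 2, P4 = 99, P5 = 125, P6 = 235

P1: T = 41, S = E(K, T) = 246; 245 ⊕ 246 = 3.
P2: T = 42, S = E(K, T) = 245; 233 ⊕ 245 = 28.
P3: T = 43, S = E(K, T) = 244; 246 ⊕ 244 = 2.
P4: T = 44, S = E(K, T) = 251; 152 ⊕ 251 = 99.
P5: T = 45, S = E(K, T) = 250; 135 ⊕ 250 = 125.
P6: T = 46, S = E(K, T) = 249; 18 ⊕ 249 = 235.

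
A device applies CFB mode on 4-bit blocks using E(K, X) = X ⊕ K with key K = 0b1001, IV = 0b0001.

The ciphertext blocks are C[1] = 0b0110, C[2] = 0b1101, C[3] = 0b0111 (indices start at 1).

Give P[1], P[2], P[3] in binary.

CFB decryption: P_i = C_i ⊕ E(K, C_{i−1}), with C_{0} = IV.
P[1]: E(K, 0b0001) = 0b1000; 0b0110 ⊕ 0b1000 = 0b1110.
P[2]: E(K, 0b0110) = 0b1111; 0b1101 ⊕ 0b1111 = 0b0010.
P[3]: E(K, 0b1101) = 0b0100; 0b0111 ⊕ 0b0100 = 0b0011.

P[1] = 0b1110, P[2] = 0b0010, P[3] = 0b0011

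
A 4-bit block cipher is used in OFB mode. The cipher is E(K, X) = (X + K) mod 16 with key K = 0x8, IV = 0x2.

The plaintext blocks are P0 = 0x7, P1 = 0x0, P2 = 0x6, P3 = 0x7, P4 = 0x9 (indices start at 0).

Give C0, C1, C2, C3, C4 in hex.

C0 = 0xD, C1 = 0x2, C2 = 0xC, C3 = 0x5, C4 = 0x3

OFB encryption: S_i = E(K, S_{i−1}) with S_{−1} = IV; C_i = P_i ⊕ S_i.
C0: S = E(K, 0x2) = 0xA; 0x7 ⊕ 0xA = 0xD.
C1: S = E(K, 0xA) = 0x2; 0x0 ⊕ 0x2 = 0x2.
C2: S = E(K, 0x2) = 0xA; 0x6 ⊕ 0xA = 0xC.
C3: S = E(K, 0xA) = 0x2; 0x7 ⊕ 0x2 = 0x5.
C4: S = E(K, 0x2) = 0xA; 0x9 ⊕ 0xA = 0x3.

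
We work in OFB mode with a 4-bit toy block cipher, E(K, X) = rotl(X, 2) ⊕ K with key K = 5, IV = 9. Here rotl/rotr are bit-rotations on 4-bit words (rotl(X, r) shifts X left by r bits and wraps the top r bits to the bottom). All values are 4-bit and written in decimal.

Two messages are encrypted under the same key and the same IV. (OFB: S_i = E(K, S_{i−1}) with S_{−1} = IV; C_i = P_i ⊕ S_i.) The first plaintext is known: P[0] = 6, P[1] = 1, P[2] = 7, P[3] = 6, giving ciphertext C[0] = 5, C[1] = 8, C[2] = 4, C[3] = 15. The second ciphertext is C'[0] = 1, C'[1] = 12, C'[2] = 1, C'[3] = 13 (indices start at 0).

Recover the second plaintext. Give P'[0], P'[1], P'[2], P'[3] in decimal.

In OFB with a reused IV, both messages share the same keystream S_i, so C_i ⊕ C'_i = P_i ⊕ P'_i and thus P'_i = P_i ⊕ C_i ⊕ C'_i.
P'[0]: 6 ⊕ 5 ⊕ 1 = 2.
P'[1]: 1 ⊕ 8 ⊕ 12 = 5.
P'[2]: 7 ⊕ 4 ⊕ 1 = 2.
P'[3]: 6 ⊕ 15 ⊕ 13 = 4.

P'[0] = 2, P'[1] = 5, P'[2] = 2, P'[3] = 4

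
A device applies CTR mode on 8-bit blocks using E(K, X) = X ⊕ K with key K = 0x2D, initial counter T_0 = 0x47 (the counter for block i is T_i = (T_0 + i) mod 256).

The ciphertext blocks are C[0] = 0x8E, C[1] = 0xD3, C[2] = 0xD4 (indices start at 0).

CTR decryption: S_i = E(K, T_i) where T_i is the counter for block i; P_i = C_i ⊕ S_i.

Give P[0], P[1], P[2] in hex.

P[0]: T = 0x47, S = E(K, T) = 0x6A; 0x8E ⊕ 0x6A = 0xE4.
P[1]: T = 0x48, S = E(K, T) = 0x65; 0xD3 ⊕ 0x65 = 0xB6.
P[2]: T = 0x49, S = E(K, T) = 0x64; 0xD4 ⊕ 0x64 = 0xB0.

P[0] = 0xE4, P[1] = 0xB6, P[2] = 0xB0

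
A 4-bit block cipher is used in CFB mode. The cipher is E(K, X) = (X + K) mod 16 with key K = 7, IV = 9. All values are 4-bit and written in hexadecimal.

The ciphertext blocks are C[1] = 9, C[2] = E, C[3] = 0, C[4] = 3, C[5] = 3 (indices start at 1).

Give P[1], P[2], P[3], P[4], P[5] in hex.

CFB decryption: P_i = C_i ⊕ E(K, C_{i−1}), with C_{0} = IV.
P[1]: E(K, 9) = 0; 9 ⊕ 0 = 9.
P[2]: E(K, 9) = 0; E ⊕ 0 = E.
P[3]: E(K, E) = 5; 0 ⊕ 5 = 5.
P[4]: E(K, 0) = 7; 3 ⊕ 7 = 4.
P[5]: E(K, 3) = A; 3 ⊕ A = 9.

P[1] = 9, P[2] = E, P[3] = 5, P[4] = 4, P[5] = 9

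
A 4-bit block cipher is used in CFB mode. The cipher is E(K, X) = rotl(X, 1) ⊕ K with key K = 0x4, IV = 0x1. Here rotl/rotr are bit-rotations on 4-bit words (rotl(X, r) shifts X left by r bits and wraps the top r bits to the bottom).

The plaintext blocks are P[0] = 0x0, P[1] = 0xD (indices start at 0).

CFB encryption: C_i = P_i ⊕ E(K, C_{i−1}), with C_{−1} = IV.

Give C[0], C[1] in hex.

C[0]: E(K, 0x1) = 0x6; 0x0 ⊕ 0x6 = 0x6.
C[1]: E(K, 0x6) = 0x8; 0xD ⊕ 0x8 = 0x5.

C[0] = 0x6, C[1] = 0x5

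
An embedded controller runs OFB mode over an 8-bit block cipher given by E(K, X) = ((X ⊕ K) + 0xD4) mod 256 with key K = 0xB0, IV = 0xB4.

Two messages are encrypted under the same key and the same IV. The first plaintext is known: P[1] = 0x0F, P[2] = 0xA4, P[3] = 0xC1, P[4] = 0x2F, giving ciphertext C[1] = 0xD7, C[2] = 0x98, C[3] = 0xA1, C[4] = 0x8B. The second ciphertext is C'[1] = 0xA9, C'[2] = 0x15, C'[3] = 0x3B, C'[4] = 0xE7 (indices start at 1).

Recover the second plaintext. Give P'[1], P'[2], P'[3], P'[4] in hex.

P'[1] = 0x71, P'[2] = 0x29, P'[3] = 0x5B, P'[4] = 0x43

In OFB with a reused IV, both messages share the same keystream S_i, so C_i ⊕ C'_i = P_i ⊕ P'_i and thus P'_i = P_i ⊕ C_i ⊕ C'_i.
P'[1]: 0x0F ⊕ 0xD7 ⊕ 0xA9 = 0x71.
P'[2]: 0xA4 ⊕ 0x98 ⊕ 0x15 = 0x29.
P'[3]: 0xC1 ⊕ 0xA1 ⊕ 0x3B = 0x5B.
P'[4]: 0x2F ⊕ 0x8B ⊕ 0xE7 = 0x43.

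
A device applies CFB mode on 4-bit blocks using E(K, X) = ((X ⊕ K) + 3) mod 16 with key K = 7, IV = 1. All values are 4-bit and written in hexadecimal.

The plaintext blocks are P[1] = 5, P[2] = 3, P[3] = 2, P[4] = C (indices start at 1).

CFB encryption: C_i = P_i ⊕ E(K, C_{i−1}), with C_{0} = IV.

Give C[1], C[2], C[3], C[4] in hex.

C[1] = C, C[2] = D, C[3] = F, C[4] = 7

C[1]: E(K, 1) = 9; 5 ⊕ 9 = C.
C[2]: E(K, C) = E; 3 ⊕ E = D.
C[3]: E(K, D) = D; 2 ⊕ D = F.
C[4]: E(K, F) = B; C ⊕ B = 7.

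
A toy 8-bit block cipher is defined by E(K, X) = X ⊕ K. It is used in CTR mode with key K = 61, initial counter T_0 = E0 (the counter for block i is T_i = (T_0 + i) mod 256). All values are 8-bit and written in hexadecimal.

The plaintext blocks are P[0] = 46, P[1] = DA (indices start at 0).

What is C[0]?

CTR encryption: S_i = E(K, T_i) where T_i is the counter for block i; C_i = P_i ⊕ S_i.
C[0]: T = E0, S = E(K, T) = 81; 46 ⊕ 81 = C7.

C[0] = C7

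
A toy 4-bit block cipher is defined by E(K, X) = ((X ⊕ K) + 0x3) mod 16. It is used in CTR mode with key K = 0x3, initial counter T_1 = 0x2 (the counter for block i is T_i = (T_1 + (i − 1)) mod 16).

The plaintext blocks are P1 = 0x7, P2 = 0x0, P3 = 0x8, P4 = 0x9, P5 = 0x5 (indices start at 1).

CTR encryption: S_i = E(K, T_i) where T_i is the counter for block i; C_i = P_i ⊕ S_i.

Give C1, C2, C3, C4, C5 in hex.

C1 = 0x3, C2 = 0x3, C3 = 0x2, C4 = 0x0, C5 = 0xD

C1: T = 0x2, S = E(K, T) = 0x4; 0x7 ⊕ 0x4 = 0x3.
C2: T = 0x3, S = E(K, T) = 0x3; 0x0 ⊕ 0x3 = 0x3.
C3: T = 0x4, S = E(K, T) = 0xA; 0x8 ⊕ 0xA = 0x2.
C4: T = 0x5, S = E(K, T) = 0x9; 0x9 ⊕ 0x9 = 0x0.
C5: T = 0x6, S = E(K, T) = 0x8; 0x5 ⊕ 0x8 = 0xD.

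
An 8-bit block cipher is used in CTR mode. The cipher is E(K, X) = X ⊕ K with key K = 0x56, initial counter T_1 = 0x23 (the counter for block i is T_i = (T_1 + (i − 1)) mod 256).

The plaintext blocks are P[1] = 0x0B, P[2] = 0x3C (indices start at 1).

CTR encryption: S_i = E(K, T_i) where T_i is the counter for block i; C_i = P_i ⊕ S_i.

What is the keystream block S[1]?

0x75

C[1]: T = 0x23, S = E(K, T) = 0x75; 0x0B ⊕ 0x75 = 0x7E.
So S[1] = 0x75.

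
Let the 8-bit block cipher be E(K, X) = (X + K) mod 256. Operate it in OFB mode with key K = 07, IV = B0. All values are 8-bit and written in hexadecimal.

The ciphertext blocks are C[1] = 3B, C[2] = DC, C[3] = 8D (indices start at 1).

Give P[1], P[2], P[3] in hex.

OFB decryption: S_i = E(K, S_{i−1}) with S_{0} = IV; P_i = C_i ⊕ S_i.
P[1]: S = E(K, B0) = B7; 3B ⊕ B7 = 8C.
P[2]: S = E(K, B7) = BE; DC ⊕ BE = 62.
P[3]: S = E(K, BE) = C5; 8D ⊕ C5 = 48.

P[1] = 8C, P[2] = 62, P[3] = 48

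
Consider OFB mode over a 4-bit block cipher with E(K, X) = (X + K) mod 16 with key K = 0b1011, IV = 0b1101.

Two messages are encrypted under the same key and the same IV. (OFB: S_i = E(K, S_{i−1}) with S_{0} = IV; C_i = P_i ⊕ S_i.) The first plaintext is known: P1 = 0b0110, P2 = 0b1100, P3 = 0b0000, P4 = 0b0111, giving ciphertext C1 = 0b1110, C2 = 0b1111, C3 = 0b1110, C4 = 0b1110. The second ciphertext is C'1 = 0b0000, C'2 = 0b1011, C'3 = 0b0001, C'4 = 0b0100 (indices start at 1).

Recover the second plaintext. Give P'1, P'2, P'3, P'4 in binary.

P'1 = 0b1000, P'2 = 0b1000, P'3 = 0b1111, P'4 = 0b1101

In OFB with a reused IV, both messages share the same keystream S_i, so C_i ⊕ C'_i = P_i ⊕ P'_i and thus P'_i = P_i ⊕ C_i ⊕ C'_i.
P'1: 0b0110 ⊕ 0b1110 ⊕ 0b0000 = 0b1000.
P'2: 0b1100 ⊕ 0b1111 ⊕ 0b1011 = 0b1000.
P'3: 0b0000 ⊕ 0b1110 ⊕ 0b0001 = 0b1111.
P'4: 0b0111 ⊕ 0b1110 ⊕ 0b0100 = 0b1101.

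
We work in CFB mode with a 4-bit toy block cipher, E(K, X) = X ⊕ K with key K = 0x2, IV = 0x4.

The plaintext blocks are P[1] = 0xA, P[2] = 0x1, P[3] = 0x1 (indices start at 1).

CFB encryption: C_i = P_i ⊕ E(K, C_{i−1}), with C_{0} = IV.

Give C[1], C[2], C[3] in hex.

C[1] = 0xC, C[2] = 0xF, C[3] = 0xC

C[1]: E(K, 0x4) = 0x6; 0xA ⊕ 0x6 = 0xC.
C[2]: E(K, 0xC) = 0xE; 0x1 ⊕ 0xE = 0xF.
C[3]: E(K, 0xF) = 0xD; 0x1 ⊕ 0xD = 0xC.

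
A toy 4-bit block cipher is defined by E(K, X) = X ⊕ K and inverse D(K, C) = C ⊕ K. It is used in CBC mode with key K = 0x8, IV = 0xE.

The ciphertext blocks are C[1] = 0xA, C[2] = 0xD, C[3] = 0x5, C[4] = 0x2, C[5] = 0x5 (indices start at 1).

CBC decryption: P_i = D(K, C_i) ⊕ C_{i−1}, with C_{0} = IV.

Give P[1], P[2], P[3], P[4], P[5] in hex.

P[1]: D(K, 0xA) = 0x2; 0x2 ⊕ 0xE = 0xC.
P[2]: D(K, 0xD) = 0x5; 0x5 ⊕ 0xA = 0xF.
P[3]: D(K, 0x5) = 0xD; 0xD ⊕ 0xD = 0x0.
P[4]: D(K, 0x2) = 0xA; 0xA ⊕ 0x5 = 0xF.
P[5]: D(K, 0x5) = 0xD; 0xD ⊕ 0x2 = 0xF.

P[1] = 0xC, P[2] = 0xF, P[3] = 0x0, P[4] = 0xF, P[5] = 0xF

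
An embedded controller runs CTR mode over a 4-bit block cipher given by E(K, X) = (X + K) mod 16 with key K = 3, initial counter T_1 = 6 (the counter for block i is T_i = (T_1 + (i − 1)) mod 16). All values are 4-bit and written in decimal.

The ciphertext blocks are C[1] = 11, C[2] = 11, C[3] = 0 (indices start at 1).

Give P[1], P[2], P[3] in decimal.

CTR decryption: S_i = E(K, T_i) where T_i is the counter for block i; P_i = C_i ⊕ S_i.
P[1]: T = 6, S = E(K, T) = 9; 11 ⊕ 9 = 2.
P[2]: T = 7, S = E(K, T) = 10; 11 ⊕ 10 = 1.
P[3]: T = 8, S = E(K, T) = 11; 0 ⊕ 11 = 11.

P[1] = 2, P[2] = 1, P[3] = 11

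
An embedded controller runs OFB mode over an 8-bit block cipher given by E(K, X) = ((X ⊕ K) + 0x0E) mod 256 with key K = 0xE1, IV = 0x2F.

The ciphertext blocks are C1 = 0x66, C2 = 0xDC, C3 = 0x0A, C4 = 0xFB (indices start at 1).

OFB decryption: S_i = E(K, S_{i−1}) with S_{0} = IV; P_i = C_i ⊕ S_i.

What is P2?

P1: S = E(K, 0x2F) = 0xDC; 0x66 ⊕ 0xDC = 0xBA.
P2: S = E(K, 0xDC) = 0x4B; 0xDC ⊕ 0x4B = 0x97.

P2 = 0x97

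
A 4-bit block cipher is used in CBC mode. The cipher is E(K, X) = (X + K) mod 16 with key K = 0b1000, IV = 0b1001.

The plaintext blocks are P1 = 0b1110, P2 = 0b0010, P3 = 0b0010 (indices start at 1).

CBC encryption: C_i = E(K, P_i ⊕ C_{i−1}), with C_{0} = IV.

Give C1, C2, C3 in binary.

C1: P1 ⊕ 0b1001 = 0b0111; E(K, 0b0111) = 0b1111.
C2: P2 ⊕ 0b1111 = 0b1101; E(K, 0b1101) = 0b0101.
C3: P3 ⊕ 0b0101 = 0b0111; E(K, 0b0111) = 0b1111.

C1 = 0b1111, C2 = 0b0101, C3 = 0b1111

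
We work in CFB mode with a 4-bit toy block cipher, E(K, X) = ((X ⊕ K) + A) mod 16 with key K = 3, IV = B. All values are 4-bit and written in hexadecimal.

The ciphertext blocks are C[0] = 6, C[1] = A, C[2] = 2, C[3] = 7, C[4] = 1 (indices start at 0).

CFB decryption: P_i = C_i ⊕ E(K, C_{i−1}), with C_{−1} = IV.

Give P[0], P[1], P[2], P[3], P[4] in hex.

P[0] = 4, P[1] = 5, P[2] = 1, P[3] = C, P[4] = F

P[0]: E(K, B) = 2; 6 ⊕ 2 = 4.
P[1]: E(K, 6) = F; A ⊕ F = 5.
P[2]: E(K, A) = 3; 2 ⊕ 3 = 1.
P[3]: E(K, 2) = B; 7 ⊕ B = C.
P[4]: E(K, 7) = E; 1 ⊕ E = F.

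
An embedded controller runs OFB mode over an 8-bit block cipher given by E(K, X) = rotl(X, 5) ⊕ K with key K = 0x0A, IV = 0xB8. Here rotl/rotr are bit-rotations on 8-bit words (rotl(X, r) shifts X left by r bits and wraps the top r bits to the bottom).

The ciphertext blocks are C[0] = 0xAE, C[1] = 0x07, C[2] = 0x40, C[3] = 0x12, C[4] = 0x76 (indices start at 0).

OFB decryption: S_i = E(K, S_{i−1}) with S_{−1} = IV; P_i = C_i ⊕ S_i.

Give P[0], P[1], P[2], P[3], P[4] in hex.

P[0] = 0xB3, P[1] = 0xAE, P[2] = 0x7F, P[3] = 0xFF, P[4] = 0xC1

P[0]: S = E(K, 0xB8) = 0x1D; 0xAE ⊕ 0x1D = 0xB3.
P[1]: S = E(K, 0x1D) = 0xA9; 0x07 ⊕ 0xA9 = 0xAE.
P[2]: S = E(K, 0xA9) = 0x3F; 0x40 ⊕ 0x3F = 0x7F.
P[3]: S = E(K, 0x3F) = 0xED; 0x12 ⊕ 0xED = 0xFF.
P[4]: S = E(K, 0xED) = 0xB7; 0x76 ⊕ 0xB7 = 0xC1.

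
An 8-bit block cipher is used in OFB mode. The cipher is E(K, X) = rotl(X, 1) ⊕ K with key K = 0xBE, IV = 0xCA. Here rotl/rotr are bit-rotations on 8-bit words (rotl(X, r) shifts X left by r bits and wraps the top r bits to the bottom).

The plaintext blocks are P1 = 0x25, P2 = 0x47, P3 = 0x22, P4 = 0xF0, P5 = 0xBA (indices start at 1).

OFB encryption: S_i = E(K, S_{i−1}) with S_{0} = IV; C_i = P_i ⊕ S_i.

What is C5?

C1: S = E(K, 0xCA) = 0x2B; 0x25 ⊕ 0x2B = 0x0E.
C2: S = E(K, 0x2B) = 0xE8; 0x47 ⊕ 0xE8 = 0xAF.
C3: S = E(K, 0xE8) = 0x6F; 0x22 ⊕ 0x6F = 0x4D.
C4: S = E(K, 0x6F) = 0x60; 0xF0 ⊕ 0x60 = 0x90.
C5: S = E(K, 0x60) = 0x7E; 0xBA ⊕ 0x7E = 0xC4.

C5 = 0xC4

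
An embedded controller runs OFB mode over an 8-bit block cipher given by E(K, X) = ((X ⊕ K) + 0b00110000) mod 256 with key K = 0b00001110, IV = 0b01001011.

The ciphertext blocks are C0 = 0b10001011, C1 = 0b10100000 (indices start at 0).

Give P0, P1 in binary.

OFB decryption: S_i = E(K, S_{i−1}) with S_{−1} = IV; P_i = C_i ⊕ S_i.
P0: S = E(K, 0b01001011) = 0b01110101; 0b10001011 ⊕ 0b01110101 = 0b11111110.
P1: S = E(K, 0b01110101) = 0b10101011; 0b10100000 ⊕ 0b10101011 = 0b00001011.

P0 = 0b11111110, P1 = 0b00001011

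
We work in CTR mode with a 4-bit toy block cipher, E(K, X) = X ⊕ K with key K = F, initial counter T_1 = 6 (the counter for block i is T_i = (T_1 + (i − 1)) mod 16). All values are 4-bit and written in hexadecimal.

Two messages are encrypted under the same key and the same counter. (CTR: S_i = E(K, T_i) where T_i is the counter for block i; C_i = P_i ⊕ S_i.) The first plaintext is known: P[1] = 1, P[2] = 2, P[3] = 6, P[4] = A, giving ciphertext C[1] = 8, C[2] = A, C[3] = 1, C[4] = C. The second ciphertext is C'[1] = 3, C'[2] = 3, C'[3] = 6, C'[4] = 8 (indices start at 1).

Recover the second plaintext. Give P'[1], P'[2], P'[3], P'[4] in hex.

P'[1] = A, P'[2] = B, P'[3] = 1, P'[4] = E

In CTR with a reused counter, both messages share the same keystream S_i, so C_i ⊕ C'_i = P_i ⊕ P'_i and thus P'_i = P_i ⊕ C_i ⊕ C'_i.
P'[1]: 1 ⊕ 8 ⊕ 3 = A.
P'[2]: 2 ⊕ A ⊕ 3 = B.
P'[3]: 6 ⊕ 1 ⊕ 6 = 1.
P'[4]: A ⊕ C ⊕ 8 = E.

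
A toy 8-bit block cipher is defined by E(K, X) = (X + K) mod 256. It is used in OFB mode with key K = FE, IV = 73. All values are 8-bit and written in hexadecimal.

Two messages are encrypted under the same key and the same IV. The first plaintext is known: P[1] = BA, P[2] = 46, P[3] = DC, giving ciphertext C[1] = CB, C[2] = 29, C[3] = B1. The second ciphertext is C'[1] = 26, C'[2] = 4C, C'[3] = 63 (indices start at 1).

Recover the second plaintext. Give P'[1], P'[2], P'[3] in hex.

In OFB with a reused IV, both messages share the same keystream S_i, so C_i ⊕ C'_i = P_i ⊕ P'_i and thus P'_i = P_i ⊕ C_i ⊕ C'_i.
P'[1]: BA ⊕ CB ⊕ 26 = 57.
P'[2]: 46 ⊕ 29 ⊕ 4C = 23.
P'[3]: DC ⊕ B1 ⊕ 63 = 0E.

P'[1] = 57, P'[2] = 23, P'[3] = 0E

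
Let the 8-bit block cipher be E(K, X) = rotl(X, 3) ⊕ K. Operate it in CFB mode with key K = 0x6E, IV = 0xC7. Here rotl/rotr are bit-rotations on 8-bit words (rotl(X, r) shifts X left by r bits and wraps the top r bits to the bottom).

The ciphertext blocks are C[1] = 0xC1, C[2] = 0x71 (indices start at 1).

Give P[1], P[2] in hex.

CFB decryption: P_i = C_i ⊕ E(K, C_{i−1}), with C_{0} = IV.
P[1]: E(K, 0xC7) = 0x50; 0xC1 ⊕ 0x50 = 0x91.
P[2]: E(K, 0xC1) = 0x60; 0x71 ⊕ 0x60 = 0x11.

P[1] = 0x91, P[2] = 0x11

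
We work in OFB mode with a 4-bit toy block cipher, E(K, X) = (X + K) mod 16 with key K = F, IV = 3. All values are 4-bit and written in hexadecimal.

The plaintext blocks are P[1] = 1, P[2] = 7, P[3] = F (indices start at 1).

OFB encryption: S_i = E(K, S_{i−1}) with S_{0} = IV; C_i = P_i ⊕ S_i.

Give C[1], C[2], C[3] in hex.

C[1] = 3, C[2] = 6, C[3] = F

C[1]: S = E(K, 3) = 2; 1 ⊕ 2 = 3.
C[2]: S = E(K, 2) = 1; 7 ⊕ 1 = 6.
C[3]: S = E(K, 1) = 0; F ⊕ 0 = F.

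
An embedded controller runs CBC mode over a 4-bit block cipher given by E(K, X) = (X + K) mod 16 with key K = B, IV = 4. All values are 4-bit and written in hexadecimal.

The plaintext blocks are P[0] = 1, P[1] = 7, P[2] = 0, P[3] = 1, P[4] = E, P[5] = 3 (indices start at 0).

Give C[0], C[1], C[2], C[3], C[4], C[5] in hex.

CBC encryption: C_i = E(K, P_i ⊕ C_{i−1}), with C_{−1} = IV.
C[0]: P[0] ⊕ 4 = 5; E(K, 5) = 0.
C[1]: P[1] ⊕ 0 = 7; E(K, 7) = 2.
C[2]: P[2] ⊕ 2 = 2; E(K, 2) = D.
C[3]: P[3] ⊕ D = C; E(K, C) = 7.
C[4]: P[4] ⊕ 7 = 9; E(K, 9) = 4.
C[5]: P[5] ⊕ 4 = 7; E(K, 7) = 2.

C[0] = 0, C[1] = 2, C[2] = D, C[3] = 7, C[4] = 4, C[5] = 2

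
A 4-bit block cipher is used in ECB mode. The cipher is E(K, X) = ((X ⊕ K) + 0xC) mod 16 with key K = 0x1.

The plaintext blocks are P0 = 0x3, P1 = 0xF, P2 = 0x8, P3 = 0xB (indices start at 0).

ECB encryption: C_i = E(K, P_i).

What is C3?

C3 = 0x6

C3: E(K, 0xB) = 0x6.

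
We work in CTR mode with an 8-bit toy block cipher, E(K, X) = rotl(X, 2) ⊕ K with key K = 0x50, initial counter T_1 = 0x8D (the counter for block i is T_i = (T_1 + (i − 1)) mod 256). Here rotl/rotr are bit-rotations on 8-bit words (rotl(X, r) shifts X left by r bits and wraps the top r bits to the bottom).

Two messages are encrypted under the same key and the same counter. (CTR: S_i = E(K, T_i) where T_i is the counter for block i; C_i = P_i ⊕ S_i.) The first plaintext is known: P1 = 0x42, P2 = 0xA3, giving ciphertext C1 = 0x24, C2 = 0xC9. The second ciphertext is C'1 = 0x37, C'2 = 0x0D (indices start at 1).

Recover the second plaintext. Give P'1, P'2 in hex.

P'1 = 0x51, P'2 = 0x67

In CTR with a reused counter, both messages share the same keystream S_i, so C_i ⊕ C'_i = P_i ⊕ P'_i and thus P'_i = P_i ⊕ C_i ⊕ C'_i.
P'1: 0x42 ⊕ 0x24 ⊕ 0x37 = 0x51.
P'2: 0xA3 ⊕ 0xC9 ⊕ 0x0D = 0x67.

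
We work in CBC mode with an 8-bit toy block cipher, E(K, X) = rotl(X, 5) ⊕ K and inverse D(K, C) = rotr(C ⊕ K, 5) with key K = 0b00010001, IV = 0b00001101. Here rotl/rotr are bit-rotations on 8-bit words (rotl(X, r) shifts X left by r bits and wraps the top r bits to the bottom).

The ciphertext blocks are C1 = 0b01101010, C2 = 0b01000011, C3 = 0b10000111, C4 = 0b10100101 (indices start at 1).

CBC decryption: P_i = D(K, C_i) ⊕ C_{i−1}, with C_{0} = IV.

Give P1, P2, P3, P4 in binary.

P1 = 0b11010110, P2 = 0b11111000, P3 = 0b11110111, P4 = 0b00100010

P1: D(K, 0b01101010) = 0b11011011; 0b11011011 ⊕ 0b00001101 = 0b11010110.
P2: D(K, 0b01000011) = 0b10010010; 0b10010010 ⊕ 0b01101010 = 0b11111000.
P3: D(K, 0b10000111) = 0b10110100; 0b10110100 ⊕ 0b01000011 = 0b11110111.
P4: D(K, 0b10100101) = 0b10100101; 0b10100101 ⊕ 0b10000111 = 0b00100010.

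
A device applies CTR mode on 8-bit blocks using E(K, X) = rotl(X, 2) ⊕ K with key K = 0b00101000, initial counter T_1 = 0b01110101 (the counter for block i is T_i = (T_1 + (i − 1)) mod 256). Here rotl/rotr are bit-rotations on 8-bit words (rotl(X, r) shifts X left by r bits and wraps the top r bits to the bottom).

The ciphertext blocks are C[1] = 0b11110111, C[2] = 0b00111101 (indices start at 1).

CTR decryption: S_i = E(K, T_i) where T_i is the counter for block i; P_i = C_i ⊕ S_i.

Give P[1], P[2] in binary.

P[1] = 0b00001010, P[2] = 0b11001100

P[1]: T = 0b01110101, S = E(K, T) = 0b11111101; 0b11110111 ⊕ 0b11111101 = 0b00001010.
P[2]: T = 0b01110110, S = E(K, T) = 0b11110001; 0b00111101 ⊕ 0b11110001 = 0b11001100.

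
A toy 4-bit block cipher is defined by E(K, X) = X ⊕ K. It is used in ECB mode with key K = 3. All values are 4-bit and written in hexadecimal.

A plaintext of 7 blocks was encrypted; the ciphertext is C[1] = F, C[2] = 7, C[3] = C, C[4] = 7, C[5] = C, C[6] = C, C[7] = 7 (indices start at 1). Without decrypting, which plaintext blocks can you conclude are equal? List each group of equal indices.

P[2] = P[4] = P[7]; P[3] = P[5] = P[6]

ECB encrypts each block independently with the same key, so equal ciphertext blocks imply equal plaintext blocks.
C[2] = C[4] = C[7] = 7, so P[2] = P[4] = P[7].
C[3] = C[5] = C[6] = C, so P[3] = P[5] = P[6].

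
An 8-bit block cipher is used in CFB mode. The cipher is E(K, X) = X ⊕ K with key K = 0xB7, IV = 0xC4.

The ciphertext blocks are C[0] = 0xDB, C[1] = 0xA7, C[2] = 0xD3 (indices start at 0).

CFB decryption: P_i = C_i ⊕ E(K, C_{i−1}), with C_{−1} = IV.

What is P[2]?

P[2]: E(K, 0xA7) = 0x10; 0xD3 ⊕ 0x10 = 0xC3.

P[2] = 0xC3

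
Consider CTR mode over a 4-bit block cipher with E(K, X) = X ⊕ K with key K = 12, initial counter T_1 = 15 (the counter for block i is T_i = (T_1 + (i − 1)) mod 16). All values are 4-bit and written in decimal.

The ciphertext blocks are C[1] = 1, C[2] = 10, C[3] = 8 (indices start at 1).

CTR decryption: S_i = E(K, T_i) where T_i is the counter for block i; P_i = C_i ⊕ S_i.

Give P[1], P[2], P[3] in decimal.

P[1]: T = 15, S = E(K, T) = 3; 1 ⊕ 3 = 2.
P[2]: T = 0, S = E(K, T) = 12; 10 ⊕ 12 = 6.
P[3]: T = 1, S = E(K, T) = 13; 8 ⊕ 13 = 5.

P[1] = 2, P[2] = 6, P[3] = 5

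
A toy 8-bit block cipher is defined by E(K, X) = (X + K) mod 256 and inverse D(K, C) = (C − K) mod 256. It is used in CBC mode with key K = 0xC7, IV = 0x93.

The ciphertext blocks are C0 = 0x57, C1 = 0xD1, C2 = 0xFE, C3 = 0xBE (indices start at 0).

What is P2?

P2 = 0xE6

CBC decryption: P_i = D(K, C_i) ⊕ C_{i−1}, with C_{−1} = IV.
P2: D(K, 0xFE) = 0x37; 0x37 ⊕ 0xD1 = 0xE6.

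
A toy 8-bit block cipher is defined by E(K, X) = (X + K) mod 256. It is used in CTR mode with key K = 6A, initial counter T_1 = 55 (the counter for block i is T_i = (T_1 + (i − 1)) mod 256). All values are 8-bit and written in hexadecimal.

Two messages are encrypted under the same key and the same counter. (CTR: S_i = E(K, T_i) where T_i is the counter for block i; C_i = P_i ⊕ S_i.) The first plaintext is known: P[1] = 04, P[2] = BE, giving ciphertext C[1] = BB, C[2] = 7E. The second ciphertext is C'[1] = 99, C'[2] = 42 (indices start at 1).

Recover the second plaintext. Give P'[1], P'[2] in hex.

In CTR with a reused counter, both messages share the same keystream S_i, so C_i ⊕ C'_i = P_i ⊕ P'_i and thus P'_i = P_i ⊕ C_i ⊕ C'_i.
P'[1]: 04 ⊕ BB ⊕ 99 = 26.
P'[2]: BE ⊕ 7E ⊕ 42 = 82.

P'[1] = 26, P'[2] = 82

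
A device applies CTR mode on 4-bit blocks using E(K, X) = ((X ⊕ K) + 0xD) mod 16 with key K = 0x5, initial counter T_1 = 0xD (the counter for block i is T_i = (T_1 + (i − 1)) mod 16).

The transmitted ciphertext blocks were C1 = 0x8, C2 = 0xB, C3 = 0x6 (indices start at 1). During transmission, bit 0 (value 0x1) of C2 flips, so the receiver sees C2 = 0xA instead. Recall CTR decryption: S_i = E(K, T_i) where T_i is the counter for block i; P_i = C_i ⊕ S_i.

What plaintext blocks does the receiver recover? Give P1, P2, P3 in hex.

P1 = 0xD, P2 = 0x2, P3 = 0x1

Only C2 changed, to 0xA. In CTR, a change in C_i flips the same bit in P_i only; the keystream is unaffected. Decrypting the received ciphertext:
P1: T = 0xD, S = E(K, T) = 0x5; 0x8 ⊕ 0x5 = 0xD.
P2: T = 0xE, S = E(K, T) = 0x8; 0xA ⊕ 0x8 = 0x2.
P3: T = 0xF, S = E(K, T) = 0x7; 0x6 ⊕ 0x7 = 0x1.
Blocks that differ from the original plaintext: P2.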